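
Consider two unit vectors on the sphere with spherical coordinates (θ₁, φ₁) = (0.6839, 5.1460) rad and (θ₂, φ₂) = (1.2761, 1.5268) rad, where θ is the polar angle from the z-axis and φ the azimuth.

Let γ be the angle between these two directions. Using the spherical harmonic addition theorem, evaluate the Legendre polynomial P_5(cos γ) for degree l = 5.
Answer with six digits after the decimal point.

-0.342595

Summing Y*_{l m}(θ₁,φ₁)·Y_{l m}(θ₂,φ₂) over m ∈ [−5, 5]; prefactor 4π/(2·5+1) = 1.142397:
  [-5]  conj(Y_{5,-5})(Ω₁) = +0.038641+0.026281i ; Y_{5,-5}(Ω₂) = +0.081251-0.363378i ; Δ = +0.012690-0.011906i
  [-4]  conj(Y_{5,-4})(Ω₁) = -0.029536+0.178872i ; Y_{5,-4}(Ω₂) = +0.351885+0.062574i ; Δ = -0.021586+0.061094i
  [-3]  conj(Y_{5,-3})(Ω₁) = -0.370621+0.102558i ; Y_{5,-3}(Ω₂) = +0.009604-0.072339i ; Δ = +0.003860+0.027795i
  [-2]  conj(Y_{5,-2})(Ω₁) = -0.272225-0.320863i ; Y_{5,-2}(Ω₂) = +0.335347+0.029585i ; Δ = -0.081798-0.115654i
  [-1]  conj(Y_{5,-1})(Ω₁) = +0.014369-0.031034i ; Y_{5,-1}(Ω₂) = -0.000426+0.009675i ; Δ = +0.000294+0.000152i
  [+0]  conj(Y_{5,0})(Ω₁) = -0.391196-0.000000i ; Y_{5,0}(Ω₂) = +0.324161+0.000000i ; Δ = -0.126811-0.000000i
  [+1]  conj(Y_{5,1})(Ω₁) = -0.014369-0.031034i ; Y_{5,1}(Ω₂) = +0.000426+0.009675i ; Δ = +0.000294-0.000152i
  [+2]  conj(Y_{5,2})(Ω₁) = -0.272225+0.320863i ; Y_{5,2}(Ω₂) = +0.335347-0.029585i ; Δ = -0.081798+0.115654i
  [+3]  conj(Y_{5,3})(Ω₁) = +0.370621+0.102558i ; Y_{5,3}(Ω₂) = -0.009604-0.072339i ; Δ = +0.003860-0.027795i
  [+4]  conj(Y_{5,4})(Ω₁) = -0.029536-0.178872i ; Y_{5,4}(Ω₂) = +0.351885-0.062574i ; Δ = -0.021586-0.061094i
  [+5]  conj(Y_{5,5})(Ω₁) = -0.038641+0.026281i ; Y_{5,5}(Ω₂) = -0.081251-0.363378i ; Δ = +0.012690+0.011906i
Σ over m = -0.299891+0.000000i; ×(4π/11) → -0.342595+0.000000i. Real part: -0.342595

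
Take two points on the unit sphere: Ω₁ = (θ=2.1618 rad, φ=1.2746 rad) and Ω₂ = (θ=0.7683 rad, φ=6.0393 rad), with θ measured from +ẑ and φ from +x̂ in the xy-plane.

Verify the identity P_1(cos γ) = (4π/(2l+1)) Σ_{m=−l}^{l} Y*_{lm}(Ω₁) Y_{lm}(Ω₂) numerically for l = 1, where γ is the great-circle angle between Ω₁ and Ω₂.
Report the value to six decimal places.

Addition theorem: P_1(cos γ) = (4π/3) Σ_m Y*_{lm}(Ω₁) Y_{lm}(Ω₂), m = −1…1:
  [-1]  conj(Y_{1,-1})(Ω₁) = 0.08374 + 0.27440j ; Y_{1,-1}(Ω₂) = 0.23298 + 0.05798j ; Δ = 0.00360 + 0.06879j
  [+0]  conj(Y_{1,0})(Ω₁) = -0.27225 + 0.00000j ; Y_{1,0}(Ω₂) = 0.35135 + 0.00000j ; Δ = -0.09565 + 0.00000j
  [+1]  conj(Y_{1,1})(Ω₁) = -0.08374 + 0.27440j ; Y_{1,1}(Ω₂) = -0.23298 + 0.05798j ; Δ = 0.00360 - 0.06879j
Σ over m = -0.08845 + 0.00000j; ×(4π/3) → -0.37050 + 0.00000j. Real part: -0.370503

-0.370503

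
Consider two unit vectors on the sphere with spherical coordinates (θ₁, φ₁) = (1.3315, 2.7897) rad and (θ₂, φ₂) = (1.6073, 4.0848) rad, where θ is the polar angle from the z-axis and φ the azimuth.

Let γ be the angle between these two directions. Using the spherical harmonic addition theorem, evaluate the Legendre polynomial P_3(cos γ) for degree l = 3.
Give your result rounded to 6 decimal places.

Expand P_3 via completeness: Σ_{m} conj(Y_{3,m}) at Ω₁ times Y_{3,m} at Ω₂ —
  [-3]  conj(Y_{3,-3})(Ω₁) = -0.188466+0.332920i ; Y_{3,-3}(Ω₂) = +0.396292+0.127805i ; Δ = -0.117236+0.107847i
  [-2]  conj(Y_{3,-2})(Ω₁) = +0.174301-0.147943i ; Y_{3,-2}(Ω₂) = +0.011562+0.035408i ; Δ = +0.007254+0.004461i
  [-1]  conj(Y_{3,-1})(Ω₁) = +0.211944-0.077821i ; Y_{3,-1}(Ω₂) = +0.188380-0.259682i ; Δ = +0.019718-0.069698i
  [+0]  conj(Y_{3,0})(Ω₁) = -0.240505-0.000000i ; Y_{3,0}(Ω₂) = +0.040767+0.000000i ; Δ = -0.009805-0.000000i
  [+1]  conj(Y_{3,1})(Ω₁) = -0.211944-0.077821i ; Y_{3,1}(Ω₂) = -0.188380-0.259682i ; Δ = +0.019718+0.069698i
  [+2]  conj(Y_{3,2})(Ω₁) = +0.174301+0.147943i ; Y_{3,2}(Ω₂) = +0.011562-0.035408i ; Δ = +0.007254-0.004461i
  [+3]  conj(Y_{3,3})(Ω₁) = +0.188466+0.332920i ; Y_{3,3}(Ω₂) = -0.396292+0.127805i ; Δ = -0.117236-0.107847i
Accumulated sum -0.190334+0.000000i; after 4π/(2l+1) scaling, -0.341687+0.000000i ⇒ P_3 = -0.341687

-0.341687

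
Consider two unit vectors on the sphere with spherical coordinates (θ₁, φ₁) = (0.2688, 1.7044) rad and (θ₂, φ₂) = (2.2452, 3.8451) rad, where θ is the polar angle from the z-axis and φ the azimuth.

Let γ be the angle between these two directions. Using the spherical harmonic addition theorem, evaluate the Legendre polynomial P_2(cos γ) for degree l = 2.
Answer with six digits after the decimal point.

0.264545

Addition theorem: P_2(cos γ) = (4π/5) Σ_m Y*_{lm}(Ω₁) Y_{lm}(Ω₂), m = −2…2:
  [-2]  conj(Y_{2,-2})(Ω₁) = (-0.026277, -0.007193) ; Y_{2,-2}(Ω₂) = (0.038424, -0.232506) ; Δ = (-0.002682, 0.005833)
  [-1]  conj(Y_{2,-1})(Ω₁) = (-0.026348, 0.196039) ; Y_{2,-1}(Ω₂) = (0.287336, -0.243748) ; Δ = (0.040213, 0.062751)
  [+0]  conj(Y_{2,0})(Ω₁) = (0.564049, -0.000000) ; Y_{2,0}(Ω₂) = (0.053536, 0.000000) ; Δ = (0.030197, 0.000000)
  [+1]  conj(Y_{2,1})(Ω₁) = (0.026348, 0.196039) ; Y_{2,1}(Ω₂) = (-0.287336, -0.243748) ; Δ = (0.040213, -0.062751)
  [+2]  conj(Y_{2,2})(Ω₁) = (-0.026277, 0.007193) ; Y_{2,2}(Ω₂) = (0.038424, 0.232506) ; Δ = (-0.002682, -0.005833)
Accumulated sum (0.105259, 0.000000); after 4π/(2l+1) scaling, (0.264545, 0.000000) ⇒ P_2 = 0.264545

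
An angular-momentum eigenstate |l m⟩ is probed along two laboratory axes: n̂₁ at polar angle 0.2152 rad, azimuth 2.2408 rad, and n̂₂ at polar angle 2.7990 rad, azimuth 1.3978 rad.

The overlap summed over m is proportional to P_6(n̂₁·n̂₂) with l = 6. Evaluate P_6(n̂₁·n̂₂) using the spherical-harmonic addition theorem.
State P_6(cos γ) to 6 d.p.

-0.356859

Term-by-term m-sum for l=6 (normalisation 4π/13 = 0.966644):
  m=-6: 0.00003 + 0.00004j × -0.00035 - 0.00060j = 0.00000 - 0.00000j  (running Σ = 0.00000 - 0.00000j)
  m=-5: 0.00015 - 0.00071j × -0.00513 + 0.00437j = 0.00000 + 0.00000j  (running Σ = 0.00000 + 0.00000j)
  m=-4: -0.00631 + 0.00314j × 0.03064 + 0.02539j = -0.00027 - 0.00006j  (running Σ = -0.00027 - 0.00006j)
  m=-3: 0.04206 + 0.01976j × 0.07797 - 0.13650j = 0.00598 - 0.00420j  (running Σ = 0.00571 - 0.00426j)
  m=-2: -0.04715 - 0.20068j × -0.38046 - 0.13715j = -0.00958 + 0.08282j  (running Σ = -0.00388 + 0.07856j)
  m=-1: -0.34302 + 0.43296j × -0.09778 + 0.55956j = -0.20872 - 0.23427j  (running Σ = -0.21260 - 0.15571j)
  m=0: 0.57868 + 0.00000j × 0.09683 + 0.00000j = 0.05603 + 0.00000j  (running Σ = -0.15657 - 0.15571j)
  m=1: 0.34302 + 0.43296j × 0.09778 + 0.55956j = -0.20872 + 0.23427j  (running Σ = -0.36530 + 0.07856j)
  m=2: -0.04715 + 0.20068j × -0.38046 + 0.13715j = -0.00958 - 0.08282j  (running Σ = -0.37488 - 0.00426j)
  m=3: -0.04206 + 0.01976j × -0.07797 - 0.13650j = 0.00598 + 0.00420j  (running Σ = -0.36890 - 0.00006j)
  m=4: -0.00631 - 0.00314j × 0.03064 - 0.02539j = -0.00027 + 0.00006j  (running Σ = -0.36918 + 0.00000j)
  m=5: -0.00015 - 0.00071j × 0.00513 + 0.00437j = 0.00000 - 0.00000j  (running Σ = -0.36917 - 0.00000j)
  m=6: 0.00003 - 0.00004j × -0.00035 + 0.00060j = 0.00000 + 0.00000j  (running Σ = -0.36917 - 0.00000j)
Total Σ_m = -0.36917 - 0.00000j. Multiply by 0.966644: -0.35686 - 0.00000j. P_6(cos γ) = -0.356859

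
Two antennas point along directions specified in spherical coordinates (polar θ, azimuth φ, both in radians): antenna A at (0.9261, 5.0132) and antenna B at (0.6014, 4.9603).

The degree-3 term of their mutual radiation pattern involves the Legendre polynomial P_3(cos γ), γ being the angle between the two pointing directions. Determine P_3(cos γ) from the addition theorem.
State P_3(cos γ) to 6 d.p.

0.703290

Term-by-term m-sum for l=3 (normalisation 4π/7 = 1.795196):
  term(m=-3) = 0.01590 + 0.00254j   from Y*(Ω₁)=-0.16720 + 0.13202j, Y(Ω₂)=-0.05116 - 0.05562j
  term(m=-2) = 0.10525 + 0.01118j   from Y*(Ω₁)=-0.32347 - 0.22207j, Y(Ω₂)=-0.23728 + 0.12834j
  term(m=-1) = 0.09119 + 0.00483j   from Y*(Ω₁)=0.06167 - 0.19879j, Y(Ω₂)=0.10766 + 0.42532j
  term(m=+0) = -0.03291 + 0.00000j   from Y*(Ω₁)=-0.26783 + 0.00000j, Y(Ω₂)=0.12289 + 0.00000j
  term(m=+1) = 0.09119 - 0.00483j   from Y*(Ω₁)=-0.06167 - 0.19879j, Y(Ω₂)=-0.10766 + 0.42532j
  term(m=+2) = 0.10525 - 0.01118j   from Y*(Ω₁)=-0.32347 + 0.22207j, Y(Ω₂)=-0.23728 - 0.12834j
  term(m=+3) = 0.01590 - 0.00254j   from Y*(Ω₁)=0.16720 + 0.13202j, Y(Ω₂)=0.05116 - 0.05562j
Σ over m = 0.39176 - 0.00000j; ×(4π/7) → 0.70329 - 0.00000j. Real part: 0.703290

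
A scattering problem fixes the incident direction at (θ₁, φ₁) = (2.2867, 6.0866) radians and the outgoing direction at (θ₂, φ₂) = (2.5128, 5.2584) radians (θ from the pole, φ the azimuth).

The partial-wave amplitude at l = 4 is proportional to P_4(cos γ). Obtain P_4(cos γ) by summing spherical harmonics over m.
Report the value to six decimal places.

-0.128828

Term-by-term m-sum for l=4 (normalisation 4π/9 = 1.396263):
  [-4]  conj(Y_{4,-4})(Ω₁) = 0.10131 - 0.10150j ; Y_{4,-4}(Ω₂) = -0.03048 - 0.04331j ; Δ = -0.00748 - 0.00129j
  [-3]  conj(Y_{4,-3})(Ω₁) = -0.29323 + 0.19623j ; Y_{4,-3}(Ω₂) = 0.20550 - 0.01384j ; Δ = -0.05755 + 0.04438j
  [-2]  conj(Y_{4,-2})(Ω₁) = 0.35446 - 0.14702j ; Y_{4,-2}(Ω₂) = -0.19078 + 0.36755j ; Δ = -0.01359 + 0.15833j
  [-1]  conj(Y_{4,-1})(Ω₁) = -0.00347 + 0.00069j ; Y_{4,-1}(Ω₂) = -0.18445 - 0.30355j ; Δ = 0.00085 + 0.00093j
  [+0]  conj(Y_{4,0})(Ω₁) = -0.36268 + 0.00000j ; Y_{4,0}(Ω₂) = -0.17444 + 0.00000j ; Δ = 0.06327 + 0.00000j
  [+1]  conj(Y_{4,1})(Ω₁) = 0.00347 + 0.00069j ; Y_{4,1}(Ω₂) = 0.18445 - 0.30355j ; Δ = 0.00085 - 0.00093j
  [+2]  conj(Y_{4,2})(Ω₁) = 0.35446 + 0.14702j ; Y_{4,2}(Ω₂) = -0.19078 - 0.36755j ; Δ = -0.01359 - 0.15833j
  [+3]  conj(Y_{4,3})(Ω₁) = 0.29323 + 0.19623j ; Y_{4,3}(Ω₂) = -0.20550 - 0.01384j ; Δ = -0.05755 - 0.04438j
  [+4]  conj(Y_{4,4})(Ω₁) = 0.10131 + 0.10150j ; Y_{4,4}(Ω₂) = -0.03048 + 0.04331j ; Δ = -0.00748 + 0.00129j
Accumulated sum -0.09227 - 0.00000j; after 4π/(2l+1) scaling, -0.12883 - 0.00000j ⇒ P_4 = -0.128828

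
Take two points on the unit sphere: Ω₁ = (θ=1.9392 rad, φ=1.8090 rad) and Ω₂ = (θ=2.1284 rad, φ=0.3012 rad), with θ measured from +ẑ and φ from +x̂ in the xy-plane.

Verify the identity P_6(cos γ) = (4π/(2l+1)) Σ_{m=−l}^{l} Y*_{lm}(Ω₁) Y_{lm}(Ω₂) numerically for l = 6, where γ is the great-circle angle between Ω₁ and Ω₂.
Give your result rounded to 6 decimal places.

0.003787

Expand P_6 via completeness: Σ_{m} conj(Y_{6,m}) at Ω₁ times Y_{6,m} at Ω₂ —
  m=-6: -0.044934-0.315265i × -0.042229-0.175292i = -0.053366+0.021190i  (running Σ = -0.053366+0.021190i)
  m=-5: +0.395503-0.157867i × -0.025221+0.388694i = +0.051387+0.157711i  (running Σ = -0.001979+0.178901i)
  m=-4: +0.066795+0.093963i × +0.137680-0.359231i = +0.042951-0.011058i  (running Σ = +0.040972+0.167843i)
  m=-3: +0.196382-0.226356i × -0.010431+0.013242i = +0.000949+0.004961i  (running Σ = +0.041921+0.172805i)
  m=-2: +0.196322+0.101312i × -0.280713+0.193037i = -0.074667+0.009458i  (running Σ = -0.032746+0.182262i)
  m=-1: +0.054354-0.223852i × +0.143590-0.044606i = -0.002181-0.034567i  (running Σ = -0.034927+0.147695i)
  m=0: +0.243040-0.000000i × +0.303533+0.000000i = +0.073771+0.000000i  (running Σ = +0.038844+0.147695i)
  m=1: -0.054354-0.223852i × -0.143590-0.044606i = -0.002181+0.034567i  (running Σ = +0.036663+0.182262i)
  m=2: +0.196322-0.101312i × -0.280713-0.193037i = -0.074667-0.009458i  (running Σ = -0.038004+0.172805i)
  m=3: -0.196382-0.226356i × +0.010431+0.013242i = +0.000949-0.004961i  (running Σ = -0.037055+0.167843i)
  m=4: +0.066795-0.093963i × +0.137680+0.359231i = +0.042951+0.011058i  (running Σ = +0.005896+0.178901i)
  m=5: -0.395503-0.157867i × +0.025221+0.388694i = +0.051387-0.157711i  (running Σ = +0.057283+0.021190i)
  m=6: -0.044934+0.315265i × -0.042229+0.175292i = -0.053366-0.021190i  (running Σ = +0.003917-0.000000i)
Accumulated sum +0.003917-0.000000i; after 4π/(2l+1) scaling, +0.003787-0.000000i ⇒ P_6 = 0.003787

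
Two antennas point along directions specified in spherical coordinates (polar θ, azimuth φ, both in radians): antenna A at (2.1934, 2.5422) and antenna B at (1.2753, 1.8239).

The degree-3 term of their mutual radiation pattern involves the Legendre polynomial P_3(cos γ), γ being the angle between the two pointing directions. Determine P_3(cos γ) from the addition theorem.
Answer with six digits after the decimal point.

Expand P_3 via completeness: Σ_{m} conj(Y_{3,m}) at Ω₁ times Y_{3,m} at Ω₂ —
  [-3]  conj(Y_{3,-3})(Ω₁) = +0.050423+0.217919i ; Y_{3,-3}(Ω₂) = +0.251474+0.264949i ; Δ = -0.045057+0.068160i
  [-2]  conj(Y_{3,-2})(Ω₁) = -0.142961+0.366400i ; Y_{3,-2}(Ω₂) = -0.238219+0.132066i ; Δ = -0.014333-0.106164i
  [-1]  conj(Y_{3,-1})(Ω₁) = -0.151813+0.103726i ; Y_{3,-1}(Ω₂) = +0.044592+0.172401i ; Δ = -0.024652-0.021547i
  [+0]  conj(Y_{3,0})(Ω₁) = +0.282832-0.000000i ; Y_{3,0}(Ω₂) = -0.279942+0.000000i ; Δ = -0.079177+0.000000i
  [+1]  conj(Y_{3,1})(Ω₁) = +0.151813+0.103726i ; Y_{3,1}(Ω₂) = -0.044592+0.172401i ; Δ = -0.024652+0.021547i
  [+2]  conj(Y_{3,2})(Ω₁) = -0.142961-0.366400i ; Y_{3,2}(Ω₂) = -0.238219-0.132066i ; Δ = -0.014333+0.106164i
  [+3]  conj(Y_{3,3})(Ω₁) = -0.050423+0.217919i ; Y_{3,3}(Ω₂) = -0.251474+0.264949i ; Δ = -0.045057-0.068160i
Accumulated sum -0.247261+0.000000i; after 4π/(2l+1) scaling, -0.443882+0.000000i ⇒ P_3 = -0.443882

-0.443882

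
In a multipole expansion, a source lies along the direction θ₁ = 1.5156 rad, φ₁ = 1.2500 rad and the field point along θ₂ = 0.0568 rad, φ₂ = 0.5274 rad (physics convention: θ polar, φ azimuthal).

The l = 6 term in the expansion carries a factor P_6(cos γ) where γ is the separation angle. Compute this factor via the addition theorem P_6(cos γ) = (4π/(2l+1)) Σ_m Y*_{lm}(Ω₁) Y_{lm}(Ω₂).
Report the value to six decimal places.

Addition theorem: P_6(cos γ) = (4π/13) Σ_m Y*_{lm}(Ω₁) Y_{lm}(Ω₂), m = −6…6:
  m=-6: Y*=(0.165930, 0.449008)  Y=(-0.000000, 0.000000)  product (-0.000000, -0.000000)
  m=-5: Y*=(0.091570, -0.003040)  Y=(-0.000001, -0.000000)  product (-0.000000, -0.000000)
  m=-4: Y*=(-0.097223, 0.328662)  Y=(-0.000019, -0.000032)  product (0.000012, -0.000003)
  m=-3: Y*=(0.087077, 0.060653)  Y=(-0.000011, -0.000948)  product (0.000057, -0.000083)
  m=-2: Y*=(-0.245963, 0.183740)  Y=(0.008206, -0.014467)  product (0.000640, 0.005066)
  m=-1: Y*=(0.035127, 0.105719)  Y=(0.159083, -0.092655)  product (0.015383, 0.013563)
  m=+0: Y*=(-0.297716, -0.000000)  Y=(0.982938, 0.000000)  product (-0.292637, -0.000000)
  m=+1: Y*=(-0.035127, 0.105719)  Y=(-0.159083, -0.092655)  product (0.015383, -0.013563)
  m=+2: Y*=(-0.245963, -0.183740)  Y=(0.008206, 0.014467)  product (0.000640, -0.005066)
  m=+3: Y*=(-0.087077, 0.060653)  Y=(0.000011, -0.000948)  product (0.000057, 0.000083)
  m=+4: Y*=(-0.097223, -0.328662)  Y=(-0.000019, 0.000032)  product (0.000012, 0.000003)
  m=+5: Y*=(-0.091570, -0.003040)  Y=(0.000001, -0.000000)  product (-0.000000, 0.000000)
  m=+6: Y*=(0.165930, -0.449008)  Y=(-0.000000, -0.000000)  product (-0.000000, 0.000000)
Total Σ_m = (-0.260453, -0.000000). Multiply by 0.966644: (-0.251765, -0.000000). P_6(cos γ) = -0.251765

-0.251765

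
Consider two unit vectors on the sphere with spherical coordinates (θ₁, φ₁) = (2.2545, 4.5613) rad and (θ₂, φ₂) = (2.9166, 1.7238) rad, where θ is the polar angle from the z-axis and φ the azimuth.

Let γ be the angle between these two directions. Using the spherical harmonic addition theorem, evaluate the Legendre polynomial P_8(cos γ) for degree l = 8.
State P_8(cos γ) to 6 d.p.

Expand P_8 via completeness: Σ_{m} conj(Y_{8,m}) at Ω₁ times Y_{8,m} at Ω₂ —
  term(m=-8) = (-0.000000, -0.000000)   from Y*(Ω₁)=(0.023819, -0.062884), Y(Ω₂)=(0.000001, -0.000003)
  term(m=-7) = (0.000006, 0.000010)   from Y*(Ω₁)=(-0.190932, -0.107596), Y(Ω₂)=(-0.000049, -0.000026)
  term(m=-6) = (-0.000063, -0.000243)   from Y*(Ω₁)=(-0.251114, 0.320724), Y(Ω₂)=(-0.000374, 0.000489)
  term(m=-5) = (-0.000106, 0.002114)   from Y*(Ω₁)=(0.294355, 0.312539), Y(Ω₂)=(0.003414, 0.003556)
  term(m=-4) = (0.001211, -0.003273)   from Y*(Ω₁)=(0.097951, -0.067640), Y(Ω₂)=(0.023998, -0.016845)
  term(m=-3) = (0.023409, -0.030255)   from Y*(Ω₁)=(0.131159, 0.269269), Y(Ω₂)=(-0.056588, -0.114499)
  term(m=-2) = (-0.092615, 0.064481)   from Y*(Ω₁)=(0.280427, -0.087416), Y(Ω₂)=(-0.366344, 0.115739)
  term(m=-1) = (-0.114206, 0.035841)   from Y*(Ω₁)=(0.026552, 0.174395), Y(Ω₂)=(0.103414, 0.670611)
  term(m=+0) = (0.103517, 0.000000)   from Y*(Ω₁)=(0.323507, -0.000000), Y(Ω₂)=(0.319983, 0.000000)
  term(m=+1) = (-0.114206, -0.035841)   from Y*(Ω₁)=(-0.026552, 0.174395), Y(Ω₂)=(-0.103414, 0.670611)
  term(m=+2) = (-0.092615, -0.064481)   from Y*(Ω₁)=(0.280427, 0.087416), Y(Ω₂)=(-0.366344, -0.115739)
  term(m=+3) = (0.023409, 0.030255)   from Y*(Ω₁)=(-0.131159, 0.269269), Y(Ω₂)=(0.056588, -0.114499)
  term(m=+4) = (0.001211, 0.003273)   from Y*(Ω₁)=(0.097951, 0.067640), Y(Ω₂)=(0.023998, 0.016845)
  term(m=+5) = (-0.000106, -0.002114)   from Y*(Ω₁)=(-0.294355, 0.312539), Y(Ω₂)=(-0.003414, 0.003556)
  term(m=+6) = (-0.000063, 0.000243)   from Y*(Ω₁)=(-0.251114, -0.320724), Y(Ω₂)=(-0.000374, -0.000489)
  term(m=+7) = (0.000006, -0.000010)   from Y*(Ω₁)=(0.190932, -0.107596), Y(Ω₂)=(0.000049, -0.000026)
  term(m=+8) = (-0.000000, 0.000000)   from Y*(Ω₁)=(0.023819, 0.062884), Y(Ω₂)=(0.000001, 0.000003)
Accumulated sum (-0.261211, 0.000000); after 4π/(2l+1) scaling, (-0.193087, 0.000000) ⇒ P_8 = -0.193087

-0.193087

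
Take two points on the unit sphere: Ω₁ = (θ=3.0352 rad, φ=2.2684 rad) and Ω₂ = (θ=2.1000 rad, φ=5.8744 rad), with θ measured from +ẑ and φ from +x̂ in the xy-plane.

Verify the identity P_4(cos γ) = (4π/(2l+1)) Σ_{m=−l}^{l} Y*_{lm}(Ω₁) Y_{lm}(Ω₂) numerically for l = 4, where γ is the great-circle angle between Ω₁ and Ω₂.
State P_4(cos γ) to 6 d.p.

-0.150427

Addition theorem: P_4(cos γ) = (4π/9) Σ_m Y*_{lm}(Ω₁) Y_{lm}(Ω₂), m = −4…4:
  m=-4: (-0.000053, 0.000019) × (-0.015799, 0.245194) = (-0.000004, -0.000013)  (running Σ = (-0.000004, -0.000013))
  m=-3: (-0.001292, -0.000743) × (-0.137243, -0.382569) = (-0.000107, 0.000596)  (running Σ = (-0.000111, 0.000583))
  m=-2: (-0.003902, -0.021993) × (0.133683, 0.142574) = (0.002614, -0.003496)  (running Σ = (0.002503, -0.002913))
  m=-1: (0.125825, -0.150114) × (0.230025, 0.099644) = (0.043901, -0.021992)  (running Σ = (0.046404, -0.024906))
  m=0: (0.799039, -0.000000) × (-0.250980, 0.000000) = (-0.200543, 0.000000)  (running Σ = (-0.154139, -0.024906))
  m=1: (-0.125825, -0.150114) × (-0.230025, 0.099644) = (0.043901, 0.021992)  (running Σ = (-0.110238, -0.002913))
  m=2: (-0.003902, 0.021993) × (0.133683, -0.142574) = (0.002614, 0.003496)  (running Σ = (-0.107624, 0.000583))
  m=3: (0.001292, -0.000743) × (0.137243, -0.382569) = (-0.000107, -0.000596)  (running Σ = (-0.107731, -0.000013))
  m=4: (-0.000053, -0.000019) × (-0.015799, -0.245194) = (-0.000004, 0.000013)  (running Σ = (-0.107735, -0.000000))
Σ over m = (-0.107735, -0.000000); ×(4π/9) → (-0.150427, -0.000000). Real part: -0.150427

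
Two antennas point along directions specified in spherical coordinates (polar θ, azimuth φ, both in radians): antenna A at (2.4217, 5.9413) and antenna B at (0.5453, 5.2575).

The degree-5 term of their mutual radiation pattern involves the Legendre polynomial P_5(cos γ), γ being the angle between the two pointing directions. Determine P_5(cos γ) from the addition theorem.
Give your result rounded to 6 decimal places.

-0.297201

Summing Y*_{l m}(θ₁,φ₁)·Y_{l m}(θ₂,φ₂) over m ∈ [−5, 5]; prefactor 4π/(2·5+1) = 1.142397:
  term(m=-5) = (-0.000969, -0.000276)   from Y*(Ω₁)=(-0.007990, -0.057264), Y(Ω₂)=(0.007041, -0.015937)
  term(m=-4) = (0.017394, -0.007486)   from Y*(Ω₁)=(-0.042090, 0.204220), Y(Ω₂)=(-0.052001, -0.074457)
  term(m=-3) = (-0.050458, 0.096777)   from Y*(Ω₁)=(0.210155, -0.346540), Y(Ω₂)=(-0.268736, 0.017367)
  term(m=-2) = (-0.036174, -0.175570)   from Y*(Ω₁)=(-0.298828, 0.243520), Y(Ω₂)=(-0.214971, 0.412343)
  term(m=-1) = (-0.010979, -0.008947)   from Y*(Ω₁)=(-0.040420, 0.014384), Y(Ω₂)=(0.171169, 0.282272)
  term(m=+0) = (-0.097785, 0.000000)   from Y*(Ω₁)=(0.390282, -0.000000), Y(Ω₂)=(-0.250550, 0.000000)
  term(m=+1) = (-0.010979, 0.008947)   from Y*(Ω₁)=(0.040420, 0.014384), Y(Ω₂)=(-0.171169, 0.282272)
  term(m=+2) = (-0.036174, 0.175570)   from Y*(Ω₁)=(-0.298828, -0.243520), Y(Ω₂)=(-0.214971, -0.412343)
  term(m=+3) = (-0.050458, -0.096777)   from Y*(Ω₁)=(-0.210155, -0.346540), Y(Ω₂)=(0.268736, 0.017367)
  term(m=+4) = (0.017394, 0.007486)   from Y*(Ω₁)=(-0.042090, -0.204220), Y(Ω₂)=(-0.052001, 0.074457)
  term(m=+5) = (-0.000969, 0.000276)   from Y*(Ω₁)=(0.007990, -0.057264), Y(Ω₂)=(-0.007041, -0.015937)
Total Σ_m = (-0.260156, 0.000000). Multiply by 1.142397: (-0.297201, 0.000000). P_5(cos γ) = -0.297201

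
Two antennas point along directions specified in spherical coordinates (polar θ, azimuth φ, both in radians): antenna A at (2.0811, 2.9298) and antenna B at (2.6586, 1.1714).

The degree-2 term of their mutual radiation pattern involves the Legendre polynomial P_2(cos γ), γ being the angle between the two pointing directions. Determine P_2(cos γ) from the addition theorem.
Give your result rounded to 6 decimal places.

Addition theorem: P_2(cos γ) = (4π/5) Σ_m Y*_{lm}(Ω₁) Y_{lm}(Ω₂), m = −2…2:
  m=-2: Y*=(0.268125, -0.120892)  Y=(-0.058120, -0.059699)  product (-0.022801, -0.008980)
  m=-1: Y*=(0.321913, -0.069217)  Y=(-0.123562, 0.292744)  product (-0.019513, 0.102791)
  m=+0: Y*=(-0.089657, -0.000000)  Y=(0.426696, 0.000000)  product (-0.038256, -0.000000)
  m=+1: Y*=(-0.321913, -0.069217)  Y=(0.123562, 0.292744)  product (-0.019513, -0.102791)
  m=+2: Y*=(0.268125, 0.120892)  Y=(-0.058120, 0.059699)  product (-0.022801, 0.008980)
Σ over m = (-0.122884, -0.000000); ×(4π/5) → (-0.308842, -0.000000). Real part: -0.308842

-0.308842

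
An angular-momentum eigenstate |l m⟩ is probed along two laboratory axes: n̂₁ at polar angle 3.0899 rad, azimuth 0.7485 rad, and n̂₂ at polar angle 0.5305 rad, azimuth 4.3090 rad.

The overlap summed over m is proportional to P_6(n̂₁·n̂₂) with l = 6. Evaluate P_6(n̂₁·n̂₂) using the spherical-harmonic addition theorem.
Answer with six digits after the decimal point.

Addition theorem: P_6(cos γ) = (4π/13) Σ_m Y*_{lm}(Ω₁) Y_{lm}(Ω₂), m = −6…6:
  [-6]  conj(Y_{6,-6})(Ω₁) = -0.000000-0.000000i ; Y_{6,-6}(Ω₂) = +0.006087-0.005352i ; Δ = -0.000000-0.000000i
  [-5]  conj(Y_{6,-5})(Ω₁) = +0.000001+0.000000i ; Y_{6,-5}(Ω₂) = -0.043178-0.020653i ; Δ = -0.000000-0.000000i
  [-4]  conj(Y_{6,-4})(Ω₁) = -0.000025+0.000004i ; Y_{6,-4}(Ω₂) = -0.007180+0.167823i ; Δ = -0.000000-0.000004i
  [-3]  conj(Y_{6,-3})(Ω₁) = +0.000447-0.000559i ; Y_{6,-3}(Ω₂) = +0.353003-0.133125i ; Δ = +0.000083-0.000257i
  [-2]  conj(Y_{6,-2})(Ω₁) = +0.001018+0.013764i ; Y_{6,-2}(Ω₂) = -0.338871-0.353680i ; Δ = +0.004523-0.005024i
  [-1]  conj(Y_{6,-1})(Ω₁) = -0.123115-0.114349i ; Y_{6,-1}(Ω₂) = -0.066813+0.156547i ; Δ = +0.026127-0.011633i
  [+0]  conj(Y_{6,0})(Ω₁) = +0.988766-0.000000i ; Y_{6,0}(Ω₂) = -0.388467+0.000000i ; Δ = -0.384103+0.000000i
  [+1]  conj(Y_{6,1})(Ω₁) = +0.123115-0.114349i ; Y_{6,1}(Ω₂) = +0.066813+0.156547i ; Δ = +0.026127+0.011633i
  [+2]  conj(Y_{6,2})(Ω₁) = +0.001018-0.013764i ; Y_{6,2}(Ω₂) = -0.338871+0.353680i ; Δ = +0.004523+0.005024i
  [+3]  conj(Y_{6,3})(Ω₁) = -0.000447-0.000559i ; Y_{6,3}(Ω₂) = -0.353003-0.133125i ; Δ = +0.000083+0.000257i
  [+4]  conj(Y_{6,4})(Ω₁) = -0.000025-0.000004i ; Y_{6,4}(Ω₂) = -0.007180-0.167823i ; Δ = -0.000000+0.000004i
  [+5]  conj(Y_{6,5})(Ω₁) = -0.000001+0.000000i ; Y_{6,5}(Ω₂) = +0.043178-0.020653i ; Δ = -0.000000+0.000000i
  [+6]  conj(Y_{6,6})(Ω₁) = -0.000000+0.000000i ; Y_{6,6}(Ω₂) = +0.006087+0.005352i ; Δ = -0.000000+0.000000i
Total Σ_m = -0.322638-0.000000i. Multiply by 0.966644: -0.311876-0.000000i. P_6(cos γ) = -0.311876

-0.311876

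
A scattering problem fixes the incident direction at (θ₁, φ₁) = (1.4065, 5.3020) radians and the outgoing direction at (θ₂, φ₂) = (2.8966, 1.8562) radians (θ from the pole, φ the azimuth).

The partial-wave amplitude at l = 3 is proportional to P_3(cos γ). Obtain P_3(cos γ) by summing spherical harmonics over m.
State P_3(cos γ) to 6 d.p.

0.435587

Expand P_3 via completeness: Σ_{m} conj(Y_{3,m}) at Ω₁ times Y_{3,m} at Ω₂ —
  [-3]  conj(Y_{3,-3})(Ω₁) = (-0.392765, -0.078815) ; Y_{3,-3}(Ω₂) = (0.004497, 0.003901) ; Δ = (-0.001459, -0.001887)
  [-2]  conj(Y_{3,-2})(Ω₁) = (-0.062087, -0.150369) ; Y_{3,-2}(Ω₂) = (0.049081, -0.031515) ; Δ = (-0.007786, -0.005424)
  [-1]  conj(Y_{3,-1})(Ω₁) = (-0.153568, 0.229551) ; Y_{3,-1}(Ω₂) = (-0.081786, -0.278740) ; Δ = (0.076545, 0.024031)
  [+0]  conj(Y_{3,0})(Ω₁) = (-0.174944, -0.000000) ; Y_{3,0}(Ω₂) = (-0.617574, 0.000000) ; Δ = (0.108041, 0.000000)
  [+1]  conj(Y_{3,1})(Ω₁) = (0.153568, 0.229551) ; Y_{3,1}(Ω₂) = (0.081786, -0.278740) ; Δ = (0.076545, -0.024031)
  [+2]  conj(Y_{3,2})(Ω₁) = (-0.062087, 0.150369) ; Y_{3,2}(Ω₂) = (0.049081, 0.031515) ; Δ = (-0.007786, 0.005424)
  [+3]  conj(Y_{3,3})(Ω₁) = (0.392765, -0.078815) ; Y_{3,3}(Ω₂) = (-0.004497, 0.003901) ; Δ = (-0.001459, 0.001887)
Total Σ_m = (0.242641, -0.000000). Multiply by 1.795196: (0.435587, -0.000000). P_3(cos γ) = 0.435587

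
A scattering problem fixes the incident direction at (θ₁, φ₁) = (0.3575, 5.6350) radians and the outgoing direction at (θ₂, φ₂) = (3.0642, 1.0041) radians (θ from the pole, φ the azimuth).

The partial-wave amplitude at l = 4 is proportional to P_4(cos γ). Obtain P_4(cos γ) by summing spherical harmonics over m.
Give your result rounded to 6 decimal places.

Term-by-term m-sum for l=4 (normalisation 4π/9 = 1.396263):
  m=-4: Y*=-0.00566 - 0.00346j  Y=-0.00001 + 0.00001j  product 0.00000 - 0.00000j
  m=-3: Y*=-0.01834 - 0.04677j  Y=0.00057 + 0.00007j  product -0.00001 - 0.00003j
  m=-2: Y*=0.05709 - 0.20279j  Y=-0.00505 - 0.01079j  product -0.00248 + 0.00041j
  m=-1: Y*=0.38854 - 0.29426j  Y=-0.07749 + 0.12178j  product 0.00573 + 0.07012j
  m=+0: Y*=0.38365 + 0.00000j  Y=0.82112 + 0.00000j  product 0.31502 + 0.00000j
  m=+1: Y*=-0.38854 - 0.29426j  Y=0.07749 + 0.12178j  product 0.00573 - 0.07012j
  m=+2: Y*=0.05709 + 0.20279j  Y=-0.00505 + 0.01079j  product -0.00248 - 0.00041j
  m=+3: Y*=0.01834 - 0.04677j  Y=-0.00057 + 0.00007j  product -0.00001 + 0.00003j
  m=+4: Y*=-0.00566 + 0.00346j  Y=-0.00001 - 0.00001j  product 0.00000 + 0.00000j
Total Σ_m = 0.32151 - 0.00000j. Multiply by 1.396263: 0.44891 - 0.00000j. P_4(cos γ) = 0.448913

0.448913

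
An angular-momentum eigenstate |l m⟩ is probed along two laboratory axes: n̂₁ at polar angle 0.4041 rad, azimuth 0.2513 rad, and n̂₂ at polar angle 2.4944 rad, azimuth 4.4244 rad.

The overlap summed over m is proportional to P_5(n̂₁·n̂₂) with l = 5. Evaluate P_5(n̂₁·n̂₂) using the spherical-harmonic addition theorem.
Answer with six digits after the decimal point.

0.266691

Addition theorem: P_5(cos γ) = (4π/11) Σ_m Y*_{lm}(Ω₁) Y_{lm}(Ω₂), m = −5…5:
  m=-5: Y*=+0.001348+0.004148i  Y=-0.036670+0.004826i  product -0.000069-0.000146i
  m=-4: Y*=+0.017286+0.027231i  Y=-0.062939-0.141379i  product +0.002762-0.004158i
  m=-3: Y*=+0.101314+0.095125i  Y=+0.272639-0.232842i  product +0.049771+0.002344i
  m=-2: Y*=+0.324316+0.178271i  Y=+0.374866+0.243451i  product +0.078175+0.145783i
  m=-1: Y*=+0.509024+0.130680i  Y=-0.032699+0.110387i  product -0.031070+0.051917i
  m=+0: Y*=+0.091207-0.000000i  Y=+0.376202+0.000000i  product +0.034312+0.000000i
  m=+1: Y*=-0.509024+0.130680i  Y=+0.032699+0.110387i  product -0.031070-0.051917i
  m=+2: Y*=+0.324316-0.178271i  Y=+0.374866-0.243451i  product +0.078175-0.145783i
  m=+3: Y*=-0.101314+0.095125i  Y=-0.272639-0.232842i  product +0.049771-0.002344i
  m=+4: Y*=+0.017286-0.027231i  Y=-0.062939+0.141379i  product +0.002762+0.004158i
  m=+5: Y*=-0.001348+0.004148i  Y=+0.036670+0.004826i  product -0.000069+0.000146i
Total Σ_m = +0.233448+0.000000i. Multiply by 1.142397: +0.266691+0.000000i. P_5(cos γ) = 0.266691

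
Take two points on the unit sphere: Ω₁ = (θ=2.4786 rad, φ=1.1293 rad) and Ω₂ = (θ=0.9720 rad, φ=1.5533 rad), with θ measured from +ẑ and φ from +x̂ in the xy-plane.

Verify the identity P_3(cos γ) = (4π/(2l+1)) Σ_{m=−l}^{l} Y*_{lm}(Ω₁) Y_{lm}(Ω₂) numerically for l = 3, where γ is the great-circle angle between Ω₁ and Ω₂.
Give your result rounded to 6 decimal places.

-0.028684

Term-by-term m-sum for l=3 (normalisation 4π/7 = 1.795196):
  term(m=-3) = (0.006733, -0.021860)   from Y*(Ω₁)=(-0.094340, -0.023718), Y(Ω₂)=(-0.012337, 0.234819)
  term(m=-2) = (-0.079329, 0.089939)   from Y*(Ω₁)=(0.193708, -0.235754), Y(Ω₂)=(-0.392792, -0.013750)
  term(m=-1) = (0.059981, -0.027074)   from Y*(Ω₁)=(0.178989, 0.378726), Y(Ω₂)=(0.002749, -0.157077)
  term(m=+0) = (0.009250, 0.000000)   from Y*(Ω₁)=(-0.031157, -0.000000), Y(Ω₂)=(-0.296896, 0.000000)
  term(m=+1) = (0.059981, 0.027074)   from Y*(Ω₁)=(-0.178989, 0.378726), Y(Ω₂)=(-0.002749, -0.157077)
  term(m=+2) = (-0.079329, -0.089939)   from Y*(Ω₁)=(0.193708, 0.235754), Y(Ω₂)=(-0.392792, 0.013750)
  term(m=+3) = (0.006733, 0.021860)   from Y*(Ω₁)=(0.094340, -0.023718), Y(Ω₂)=(0.012337, 0.234819)
Total Σ_m = (-0.015978, 0.000000). Multiply by 1.795196: (-0.028684, 0.000000). P_3(cos γ) = -0.028684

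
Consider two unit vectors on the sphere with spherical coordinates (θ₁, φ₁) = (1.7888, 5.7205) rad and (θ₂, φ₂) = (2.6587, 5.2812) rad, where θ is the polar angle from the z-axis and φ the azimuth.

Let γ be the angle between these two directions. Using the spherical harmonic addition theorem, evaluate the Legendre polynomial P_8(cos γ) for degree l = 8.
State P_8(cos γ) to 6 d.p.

0.216836

Addition theorem: P_8(cos γ) = (4π/17) Σ_m Y*_{lm}(Ω₁) Y_{lm}(Ω₂), m = −8…8:
  m=-8: -0.089086+0.416116i × -0.000180+0.001099i = -0.000441-0.000173i  (running Σ = -0.000441-0.000173i)
  m=-7: +0.263466-0.269761i × -0.006329-0.005672i = -0.003198+0.000213i  (running Σ = -0.003639+0.000040i)
  m=-6: +0.094603-0.022602i × +0.039135-0.010885i = +0.003456-0.001914i  (running Σ = -0.000183-0.001874i)
  m=-5: -0.339447-0.115574i × -0.039952+0.130289i = +0.028620-0.039609i  (running Σ = +0.028437-0.041483i)
  m=-4: +0.014299+0.017684i × -0.209791-0.246836i = +0.001365-0.007239i  (running Σ = +0.029802-0.048722i)
  m=-3: +0.038446+0.326363i × +0.506569-0.069134i = +0.042038+0.162668i  (running Σ = +0.071840+0.113945i)
  m=-2: +0.032506-0.068086i × -0.172657+0.373337i = +0.019807+0.023891i  (running Σ = +0.091647+0.137837i)
  m=-1: +0.263138-0.165960i × +0.065369+0.102252i = +0.034171+0.016058i  (running Σ = +0.125818+0.153894i)
  m=0: -0.090636-0.000000i × -0.460135+0.000000i = +0.041705+0.000000i  (running Σ = +0.167522+0.153894i)
  m=1: -0.263138-0.165960i × -0.065369+0.102252i = +0.034171-0.016058i  (running Σ = +0.201693+0.137837i)
  m=2: +0.032506+0.068086i × -0.172657-0.373337i = +0.019807-0.023891i  (running Σ = +0.221500+0.113945i)
  m=3: -0.038446+0.326363i × -0.506569-0.069134i = +0.042038-0.162668i  (running Σ = +0.263538-0.048722i)
  m=4: +0.014299-0.017684i × -0.209791+0.246836i = +0.001365+0.007239i  (running Σ = +0.264903-0.041483i)
  m=5: +0.339447-0.115574i × +0.039952+0.130289i = +0.028620+0.039609i  (running Σ = +0.293523-0.001874i)
  m=6: +0.094603+0.022602i × +0.039135+0.010885i = +0.003456+0.001914i  (running Σ = +0.296979+0.000040i)
  m=7: -0.263466-0.269761i × +0.006329-0.005672i = -0.003198-0.000213i  (running Σ = +0.293781-0.000173i)
  m=8: -0.089086-0.416116i × -0.000180-0.001099i = -0.000441+0.000173i  (running Σ = +0.293340-0.000000i)
Total Σ_m = +0.293340-0.000000i. Multiply by 0.739198: +0.216836-0.000000i. P_8(cos γ) = 0.216836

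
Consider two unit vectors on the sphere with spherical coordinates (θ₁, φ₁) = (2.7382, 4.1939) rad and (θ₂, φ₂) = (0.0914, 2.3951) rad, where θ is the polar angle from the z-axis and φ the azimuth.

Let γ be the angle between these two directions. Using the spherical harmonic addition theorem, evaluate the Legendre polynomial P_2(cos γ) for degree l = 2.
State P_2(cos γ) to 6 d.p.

0.780647

Summing Y*_{l m}(θ₁,φ₁)·Y_{l m}(θ₂,φ₂) over m ∈ [−2, 2]; prefactor 4π/(2·2+1) = 2.513274:
  [-2]  conj(Y_{2,-2})(Ω₁) = -0.030285+0.051239i ; Y_{2,-2}(Ω₂) = +0.000250+0.003208i ; Δ = -0.000172-0.000084i
  [-1]  conj(Y_{2,-1})(Ω₁) = +0.138222+0.242258i ; Y_{2,-1}(Ω₂) = -0.051546-0.047683i ; Δ = +0.004427-0.019078i
  [+0]  conj(Y_{2,0})(Ω₁) = +0.484989-0.000000i ; Y_{2,0}(Ω₂) = +0.622901+0.000000i ; Δ = +0.302100+0.000000i
  [+1]  conj(Y_{2,1})(Ω₁) = -0.138222+0.242258i ; Y_{2,1}(Ω₂) = +0.051546-0.047683i ; Δ = +0.004427+0.019078i
  [+2]  conj(Y_{2,2})(Ω₁) = -0.030285-0.051239i ; Y_{2,2}(Ω₂) = +0.000250-0.003208i ; Δ = -0.000172+0.000084i
Σ over m = +0.310610-0.000000i; ×(4π/5) → +0.780647-0.000000i. Real part: 0.780647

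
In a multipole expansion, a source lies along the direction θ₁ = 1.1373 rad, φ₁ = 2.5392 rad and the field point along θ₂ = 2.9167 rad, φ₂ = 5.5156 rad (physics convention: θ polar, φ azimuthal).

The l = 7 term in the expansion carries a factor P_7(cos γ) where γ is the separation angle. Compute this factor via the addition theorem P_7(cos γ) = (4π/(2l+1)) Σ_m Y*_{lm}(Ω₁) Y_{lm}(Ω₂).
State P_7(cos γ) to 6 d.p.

Term-by-term m-sum for l=7 (normalisation 4π/15 = 0.837758):
  [-7]  conj(Y_{7,-7})(Ω₁) = (0.120553, -0.222975) ; Y_{7,-7}(Ω₂) = (0.000008, -0.000011) ; Δ = (-0.000001, -0.000003)
  [-6]  conj(Y_{7,-6})(Ω₁) = (-0.390837, 0.199893) ; Y_{7,-6}(Ω₂) = (0.000024, 0.000223) ; Δ = (-0.000054, -0.000082)
  [-5]  conj(Y_{7,-5})(Ω₁) = (0.289733, 0.037770) ; Y_{7,-5}(Ω₂) = (-0.001763, -0.001474) ; Δ = (-0.000455, -0.000494)
  [-4]  conj(Y_{7,-4})(Ω₁) = (0.109839, 0.098698) ; Y_{7,-4}(Ω₂) = (0.016506, -0.001178) ; Δ = (0.001929, 0.001500)
  [-3]  conj(Y_{7,-3})(Ω₁) = (-0.081198, -0.337081) ; Y_{7,-3}(Ω₂) = (-0.056917, 0.063350) ; Δ = (0.025976, 0.014042)
  [-2]  conj(Y_{7,-2})(Ω₁) = (0.000841, -0.002194) ; Y_{7,-2}(Ω₂) = (-0.010698, -0.300174) ; Δ = (-0.000668, -0.000229)
  [-1]  conj(Y_{7,-1})(Ω₁) = (-0.275397, 0.189378) ; Y_{7,-1}(Ω₂) = (0.455326, 0.439387) ; Δ = (-0.208605, -0.034777)
  [+0]  conj(Y_{7,0})(Ω₁) = (0.039038, -0.000000) ; Y_{7,0}(Ω₂) = (-0.444293, 0.000000) ; Δ = (-0.017344, 0.000000)
  [+1]  conj(Y_{7,1})(Ω₁) = (0.275397, 0.189378) ; Y_{7,1}(Ω₂) = (-0.455326, 0.439387) ; Δ = (-0.208605, 0.034777)
  [+2]  conj(Y_{7,2})(Ω₁) = (0.000841, 0.002194) ; Y_{7,2}(Ω₂) = (-0.010698, 0.300174) ; Δ = (-0.000668, 0.000229)
  [+3]  conj(Y_{7,3})(Ω₁) = (0.081198, -0.337081) ; Y_{7,3}(Ω₂) = (0.056917, 0.063350) ; Δ = (0.025976, -0.014042)
  [+4]  conj(Y_{7,4})(Ω₁) = (0.109839, -0.098698) ; Y_{7,4}(Ω₂) = (0.016506, 0.001178) ; Δ = (0.001929, -0.001500)
  [+5]  conj(Y_{7,5})(Ω₁) = (-0.289733, 0.037770) ; Y_{7,5}(Ω₂) = (0.001763, -0.001474) ; Δ = (-0.000455, 0.000494)
  [+6]  conj(Y_{7,6})(Ω₁) = (-0.390837, -0.199893) ; Y_{7,6}(Ω₂) = (0.000024, -0.000223) ; Δ = (-0.000054, 0.000082)
  [+7]  conj(Y_{7,7})(Ω₁) = (-0.120553, -0.222975) ; Y_{7,7}(Ω₂) = (-0.000008, -0.000011) ; Δ = (-0.000001, 0.000003)
Σ over m = (-0.381101, 0.000000); ×(4π/15) → (-0.319270, 0.000000). Real part: -0.319270

-0.319270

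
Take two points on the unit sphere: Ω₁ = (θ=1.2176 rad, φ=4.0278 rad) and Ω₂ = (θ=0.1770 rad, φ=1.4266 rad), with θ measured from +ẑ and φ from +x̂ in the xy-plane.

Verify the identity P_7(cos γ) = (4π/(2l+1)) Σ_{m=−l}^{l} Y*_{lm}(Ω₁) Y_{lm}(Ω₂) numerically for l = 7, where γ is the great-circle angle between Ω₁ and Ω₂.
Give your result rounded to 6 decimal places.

Term-by-term m-sum for l=7 (normalisation 4π/15 = 0.837758):
  m=-7: -0.31910 + 0.02550j × -0.00000 + 0.00000j = 0.00000 - 0.00000j  (running Σ = 0.00000 - 0.00000j)
  m=-6: 0.25109 - 0.36322j × -0.00004 - 0.00004j = -0.00002 + 0.00000j  (running Σ = -0.00002 + 0.00000j)
  m=-5: 0.04115 + 0.14237j × 0.00048 - 0.00054j = 0.00010 + 0.00005j  (running Σ = 0.00007 + 0.00005j)
  m=-4: 0.26141 + 0.11152j × 0.00559 + 0.00363j = 0.00105 + 0.00157j  (running Σ = 0.00113 + 0.00162j)
  m=-3: -0.23062 + 0.12094j × -0.01856 + 0.04020j = -0.00058 - 0.01152j  (running Σ = 0.00055 - 0.00990j)
  m=-2: -0.03708 + 0.18139j × -0.19538 - 0.05796j = 0.01776 - 0.03329j  (running Σ = 0.01831 - 0.04319j)
  m=-1: -0.18195 - 0.22290j × 0.08300 - 0.57158j = -0.14251 + 0.08550j  (running Σ = -0.12420 + 0.04231j)
  m=0: -0.15346 + 0.00000j × 0.66286 + 0.00000j = -0.10172 + 0.00000j  (running Σ = -0.22592 + 0.04231j)
  m=1: 0.18195 - 0.22290j × -0.08300 - 0.57158j = -0.14251 - 0.08550j  (running Σ = -0.36843 - 0.04319j)
  m=2: -0.03708 - 0.18139j × -0.19538 + 0.05796j = 0.01776 + 0.03329j  (running Σ = -0.35067 - 0.00990j)
  m=3: 0.23062 + 0.12094j × 0.01856 + 0.04020j = -0.00058 + 0.01152j  (running Σ = -0.35125 + 0.00162j)
  m=4: 0.26141 - 0.11152j × 0.00559 - 0.00363j = 0.00105 - 0.00157j  (running Σ = -0.35020 + 0.00005j)
  m=5: -0.04115 + 0.14237j × -0.00048 - 0.00054j = 0.00010 - 0.00005j  (running Σ = -0.35010 + 0.00000j)
  m=6: 0.25109 + 0.36322j × -0.00004 + 0.00004j = -0.00002 - 0.00000j  (running Σ = -0.35012 - 0.00000j)
  m=7: 0.31910 + 0.02550j × 0.00000 + 0.00000j = 0.00000 + 0.00000j  (running Σ = -0.35012 + 0.00000j)
Σ over m = -0.35012 + 0.00000j; ×(4π/15) → -0.29332 + 0.00000j. Real part: -0.293318

-0.293318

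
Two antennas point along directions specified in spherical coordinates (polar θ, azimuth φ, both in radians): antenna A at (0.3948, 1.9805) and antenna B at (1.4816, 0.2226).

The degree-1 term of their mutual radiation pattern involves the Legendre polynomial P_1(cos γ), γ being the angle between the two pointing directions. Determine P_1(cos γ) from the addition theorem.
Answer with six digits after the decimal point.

0.010965

Expand P_1 via completeness: Σ_{m} conj(Y_{1,m}) at Ω₁ times Y_{1,m} at Ω₂ —
  m=-1: Y*=-0.05293 + 0.12189j  Y=0.33563 - 0.07597j  product -0.00851 + 0.04493j
  m=+0: Y*=0.45102 + 0.00000j  Y=0.04352 + 0.00000j  product 0.01963 + 0.00000j
  m=+1: Y*=0.05293 + 0.12189j  Y=-0.33563 - 0.07597j  product -0.00851 - 0.04493j
Total Σ_m = 0.00262 + 0.00000j. Multiply by 4.188790: 0.01096 + 0.00000j. P_1(cos γ) = 0.010965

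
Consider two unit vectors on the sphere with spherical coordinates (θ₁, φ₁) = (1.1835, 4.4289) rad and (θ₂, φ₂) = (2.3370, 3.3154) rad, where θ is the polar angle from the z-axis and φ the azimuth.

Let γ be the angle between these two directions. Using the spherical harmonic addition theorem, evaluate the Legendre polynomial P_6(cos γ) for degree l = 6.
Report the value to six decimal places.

-0.305511

Term-by-term m-sum for l=6 (normalisation 4π/13 = 0.966644):
  m=-6: Y*=+0.039507+0.301866i  Y=+0.034059-0.058403i  product +0.018975+0.007974i
  m=-5: Y*=-0.425126-0.065710i  Y=+0.145497-0.172124i  product -0.073165+0.063614i
  m=-4: Y*=+0.063146-0.135237i  Y=+0.316745-0.264218i  product -0.015731-0.059520i
  m=-3: Y*=-0.210037-0.184339i  Y=+0.335368-0.192653i  product -0.105953-0.021357i
  m=-2: Y*=+0.211084-0.134400i  Y=-0.004085+0.001480i  product -0.000663+0.000861i
  m=-1: Y*=-0.056098-0.192556i  Y=-0.363993+0.063910i  product +0.032726+0.066504i
  m=+0: Y*=+0.269455-0.000000i  Y=-0.105513+0.000000i  product -0.028431+0.000000i
  m=+1: Y*=+0.056098-0.192556i  Y=+0.363993+0.063910i  product +0.032726-0.066504i
  m=+2: Y*=+0.211084+0.134400i  Y=-0.004085-0.001480i  product -0.000663-0.000861i
  m=+3: Y*=+0.210037-0.184339i  Y=-0.335368-0.192653i  product -0.105953+0.021357i
  m=+4: Y*=+0.063146+0.135237i  Y=+0.316745+0.264218i  product -0.015731+0.059520i
  m=+5: Y*=+0.425126-0.065710i  Y=-0.145497-0.172124i  product -0.073165-0.063614i
  m=+6: Y*=+0.039507-0.301866i  Y=+0.034059+0.058403i  product +0.018975-0.007974i
Σ over m = -0.316053+0.000000i; ×(4π/13) → -0.305511+0.000000i. Real part: -0.305511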